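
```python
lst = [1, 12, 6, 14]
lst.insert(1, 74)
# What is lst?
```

[1, 74, 12, 6, 14]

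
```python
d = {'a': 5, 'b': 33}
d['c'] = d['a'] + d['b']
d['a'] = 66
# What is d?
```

After line 1: d = {'a': 5, 'b': 33}
After line 2 (d['c'] = 5 + 33): d = {'a': 5, 'b': 33, 'c': 38}
After line 3: d = {'a': 66, 'b': 33, 'c': 38}

{'a': 66, 'b': 33, 'c': 38}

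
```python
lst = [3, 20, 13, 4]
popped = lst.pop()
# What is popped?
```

4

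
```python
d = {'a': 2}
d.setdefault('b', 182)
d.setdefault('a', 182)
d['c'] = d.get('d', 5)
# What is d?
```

After line 1: d = {'a': 2}
After line 2 (setdefault adds 'b'=182): d = {'a': 2, 'b': 182}
After line 3 (setdefault 'a' no-op, already exists): d = {'a': 2, 'b': 182}
After line 4 (get('d', 5) returns default since 'd' not in d): d = {'a': 2, 'b': 182, 'c': 5}

{'a': 2, 'b': 182, 'c': 5}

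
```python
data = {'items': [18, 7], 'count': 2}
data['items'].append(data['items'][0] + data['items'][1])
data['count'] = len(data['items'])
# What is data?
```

After line 1: data = {'items': [18, 7], 'count': 2}
After line 2 (append 18 + 7 = 25): data = {'items': [18, 7, 25], 'count': 2}
After line 3 (count = len(items) = 3): data = {'items': [18, 7, 25], 'count': 3}

{'items': [18, 7, 25], 'count': 3}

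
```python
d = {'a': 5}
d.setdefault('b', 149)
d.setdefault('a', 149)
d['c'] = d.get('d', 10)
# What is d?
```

After line 1: d = {'a': 5}
After line 2 (setdefault adds 'b'=149): d = {'a': 5, 'b': 149}
After line 3 (setdefault 'a' no-op, already exists): d = {'a': 5, 'b': 149}
After line 4 (get('d', 10) returns default since 'd' not in d): d = {'a': 5, 'b': 149, 'c': 10}

{'a': 5, 'b': 149, 'c': 10}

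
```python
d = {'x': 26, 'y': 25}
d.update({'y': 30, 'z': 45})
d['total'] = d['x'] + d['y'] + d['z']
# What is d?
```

After line 1: d = {'x': 26, 'y': 25}
After line 2 (y overwritten, z added): d = {'x': 26, 'y': 30, 'z': 45}
After line 3 (total = 26 + 30 + 45 = 101): d = {'x': 26, 'y': 30, 'z': 45, 'total': 101}

{'x': 26, 'y': 30, 'z': 45, 'total': 101}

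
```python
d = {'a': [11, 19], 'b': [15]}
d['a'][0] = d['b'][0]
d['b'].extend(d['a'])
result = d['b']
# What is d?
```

After line 1: d = {'a': [11, 19], 'b': [15]}
After line 2 (a[0] = b[0] = 15): d = {'a': [15, 19], 'b': [15]}
After line 3 (b.extend(a) appends [15, 19]): d = {'a': [15, 19], 'b': [15, 15, 19]}
After line 4: result = d['b'] = [15, 15, 19]

{'a': [15, 19], 'b': [15, 15, 19]}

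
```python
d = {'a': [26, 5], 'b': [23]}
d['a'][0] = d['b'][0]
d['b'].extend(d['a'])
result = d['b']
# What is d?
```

After line 1: d = {'a': [26, 5], 'b': [23]}
After line 2 (a[0] = b[0] = 23): d = {'a': [23, 5], 'b': [23]}
After line 3 (b.extend(a) appends [23, 5]): d = {'a': [23, 5], 'b': [23, 23, 5]}
After line 4: result = d['b'] = [23, 23, 5]

{'a': [23, 5], 'b': [23, 23, 5]}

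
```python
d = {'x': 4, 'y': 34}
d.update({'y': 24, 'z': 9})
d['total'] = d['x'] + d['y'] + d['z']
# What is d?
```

After line 1: d = {'x': 4, 'y': 34}
After line 2 (y overwritten, z added): d = {'x': 4, 'y': 24, 'z': 9}
After line 3 (total = 4 + 24 + 9 = 37): d = {'x': 4, 'y': 24, 'z': 9, 'total': 37}

{'x': 4, 'y': 24, 'z': 9, 'total': 37}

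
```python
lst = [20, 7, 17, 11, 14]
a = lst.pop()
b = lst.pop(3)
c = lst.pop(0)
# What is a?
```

After line 1: lst = [20, 7, 17, 11, 14]
After line 2 (pop() -> a = 14): lst = [20, 7, 17, 11]
After line 3 (pop(3) -> b = 11): lst = [20, 7, 17]
After line 4 (pop(0) -> c = 20): lst = [7, 17]

14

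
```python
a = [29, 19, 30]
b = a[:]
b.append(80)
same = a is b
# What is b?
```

After line 1: a = [29, 19, 30]
After line 2 (b = a[:] is a shallow copy, new object): a = [29, 19, 30], b = [29, 19, 30]
After line 3 (append only mutates b): a = [29, 19, 30], b = [29, 19, 30, 80]
After line 4 (same = a is b; different objects -> False): same = False

[29, 19, 30, 80]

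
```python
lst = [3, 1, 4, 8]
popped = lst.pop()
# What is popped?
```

8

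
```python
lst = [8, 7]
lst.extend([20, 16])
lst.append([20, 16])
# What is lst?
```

After line 1: lst = [8, 7]
After line 2 (extend unpacks [20, 16]): lst = [8, 7, 20, 16]
After line 3 (append adds [20, 16] as single element): lst = [8, 7, 20, 16, [20, 16]]

[8, 7, 20, 16, [20, 16]]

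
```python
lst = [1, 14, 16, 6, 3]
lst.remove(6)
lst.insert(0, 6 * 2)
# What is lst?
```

After line 1: lst = [1, 14, 16, 6, 3]
After line 2 (remove first 6): lst = [1, 14, 16, 3]
After line 3 (insert 12 at index 0): lst = [12, 1, 14, 16, 3]

[12, 1, 14, 16, 3]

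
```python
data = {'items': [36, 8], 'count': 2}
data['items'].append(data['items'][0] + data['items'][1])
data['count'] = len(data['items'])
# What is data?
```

After line 1: data = {'items': [36, 8], 'count': 2}
After line 2 (append 36 + 8 = 44): data = {'items': [36, 8, 44], 'count': 2}
After line 3 (count = len(items) = 3): data = {'items': [36, 8, 44], 'count': 3}

{'items': [36, 8, 44], 'count': 3}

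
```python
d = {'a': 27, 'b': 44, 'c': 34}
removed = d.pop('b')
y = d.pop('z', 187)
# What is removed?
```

After line 1: d = {'a': 27, 'b': 44, 'c': 34}
After line 2 (pop 'b' returns 44): d = {'a': 27, 'c': 34}, removed = 44
After line 3 (pop 'z' missing, returns default 187): d = {'a': 27, 'c': 34}, y = 187

44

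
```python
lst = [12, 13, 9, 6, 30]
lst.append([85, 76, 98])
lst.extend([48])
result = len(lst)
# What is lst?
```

After line 1: lst = [12, 13, 9, 6, 30]
After line 2 (append adds [85, 76, 98] as single element): lst = [12, 13, 9, 6, 30, [85, 76, 98]]
After line 3 (extend unpacks [48], adds 48): lst = [12, 13, 9, 6, 30, [85, 76, 98], 48]
After line 4: result = len(lst) = 7

[12, 13, 9, 6, 30, [85, 76, 98], 48]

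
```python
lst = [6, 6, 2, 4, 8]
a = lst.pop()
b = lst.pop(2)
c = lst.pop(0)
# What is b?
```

After line 1: lst = [6, 6, 2, 4, 8]
After line 2 (pop() -> a = 8): lst = [6, 6, 2, 4]
After line 3 (pop(2) -> b = 2): lst = [6, 6, 4]
After line 4 (pop(0) -> c = 6): lst = [6, 4]

2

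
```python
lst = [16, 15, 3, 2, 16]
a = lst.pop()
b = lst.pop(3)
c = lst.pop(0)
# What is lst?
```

After line 1: lst = [16, 15, 3, 2, 16]
After line 2 (pop() -> a = 16): lst = [16, 15, 3, 2]
After line 3 (pop(3) -> b = 2): lst = [16, 15, 3]
After line 4 (pop(0) -> c = 16): lst = [15, 3]

[15, 3]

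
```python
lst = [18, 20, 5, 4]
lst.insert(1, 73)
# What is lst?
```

[18, 73, 20, 5, 4]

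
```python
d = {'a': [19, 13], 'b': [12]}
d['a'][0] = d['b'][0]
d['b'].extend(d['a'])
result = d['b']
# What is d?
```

After line 1: d = {'a': [19, 13], 'b': [12]}
After line 2 (a[0] = b[0] = 12): d = {'a': [12, 13], 'b': [12]}
After line 3 (b.extend(a) appends [12, 13]): d = {'a': [12, 13], 'b': [12, 12, 13]}
After line 4: result = d['b'] = [12, 12, 13]

{'a': [12, 13], 'b': [12, 12, 13]}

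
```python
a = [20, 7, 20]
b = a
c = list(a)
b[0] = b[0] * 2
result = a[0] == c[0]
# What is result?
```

After line 1: a = [20, 7, 20]
After line 2 (b = a, alias): a = [20, 7, 20], b = [20, 7, 20]
After line 3 (c = list(a) is a copy, new object): c = [20, 7, 20]
After line 4 (b[0] = 20 * 2 = 40; mutates shared a/b): a = b = [40, 7, 20], c = [20, 7, 20]
After line 5 (a[0] = 40, c[0] = 20; result = False)

False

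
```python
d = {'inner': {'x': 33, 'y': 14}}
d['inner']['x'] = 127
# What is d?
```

After line 1: d = {'inner': {'x': 33, 'y': 14}}
After line 2 (inner x overwritten): d = {'inner': {'x': 127, 'y': 14}}

{'inner': {'x': 127, 'y': 14}}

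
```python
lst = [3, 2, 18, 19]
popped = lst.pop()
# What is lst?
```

[3, 2, 18]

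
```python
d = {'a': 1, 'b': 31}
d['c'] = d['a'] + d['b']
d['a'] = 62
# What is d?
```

After line 1: d = {'a': 1, 'b': 31}
After line 2 (d['c'] = 1 + 31): d = {'a': 1, 'b': 31, 'c': 32}
After line 3: d = {'a': 62, 'b': 31, 'c': 32}

{'a': 62, 'b': 31, 'c': 32}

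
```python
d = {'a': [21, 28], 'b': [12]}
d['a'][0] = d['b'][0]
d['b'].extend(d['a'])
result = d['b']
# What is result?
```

After line 1: d = {'a': [21, 28], 'b': [12]}
After line 2 (a[0] = b[0] = 12): d = {'a': [12, 28], 'b': [12]}
After line 3 (b.extend(a) appends [12, 28]): d = {'a': [12, 28], 'b': [12, 12, 28]}
After line 4: result = d['b'] = [12, 12, 28]

[12, 12, 28]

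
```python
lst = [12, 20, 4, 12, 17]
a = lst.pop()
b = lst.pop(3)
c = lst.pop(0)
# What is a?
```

After line 1: lst = [12, 20, 4, 12, 17]
After line 2 (pop() -> a = 17): lst = [12, 20, 4, 12]
After line 3 (pop(3) -> b = 12): lst = [12, 20, 4]
After line 4 (pop(0) -> c = 12): lst = [20, 4]

17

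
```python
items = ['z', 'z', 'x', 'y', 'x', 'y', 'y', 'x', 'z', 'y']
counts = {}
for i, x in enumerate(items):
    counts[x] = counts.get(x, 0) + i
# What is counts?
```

Initial: counts = {}, items = ['z', 'z', 'x', 'y', 'x', 'y', 'y', 'x', 'z', 'y']
i=0, x='z': counts = {'z': 0}
i=1, x='z': counts = {'z': 1}
i=2, x='x': counts = {'z': 1, 'x': 2}
i=3, x='y': counts = {'z': 1, 'x': 2, 'y': 3}
i=4, x='x': counts = {'z': 1, 'x': 6, 'y': 3}
i=5, x='y': counts = {'z': 1, 'x': 6, 'y': 8}
i=6, x='y': counts = {'z': 1, 'x': 6, 'y': 14}
i=7, x='x': counts = {'z': 1, 'x': 13, 'y': 14}
i=8, x='z': counts = {'z': 9, 'x': 13, 'y': 14}
i=9, x='y': counts = {'z': 9, 'x': 13, 'y': 23}

{'z': 9, 'x': 13, 'y': 23}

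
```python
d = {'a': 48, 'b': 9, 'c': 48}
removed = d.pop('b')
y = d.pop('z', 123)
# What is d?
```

After line 1: d = {'a': 48, 'b': 9, 'c': 48}
After line 2 (pop 'b' returns 9): d = {'a': 48, 'c': 48}, removed = 9
After line 3 (pop 'z' missing, returns default 123): d = {'a': 48, 'c': 48}, y = 123

{'a': 48, 'c': 48}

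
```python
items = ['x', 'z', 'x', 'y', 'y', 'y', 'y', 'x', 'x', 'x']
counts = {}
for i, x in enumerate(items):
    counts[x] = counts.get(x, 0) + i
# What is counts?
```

Initial: counts = {}, items = ['x', 'z', 'x', 'y', 'y', 'y', 'y', 'x', 'x', 'x']
i=0, x='x': counts = {'x': 0}
i=1, x='z': counts = {'x': 0, 'z': 1}
i=2, x='x': counts = {'x': 2, 'z': 1}
i=3, x='y': counts = {'x': 2, 'z': 1, 'y': 3}
i=4, x='y': counts = {'x': 2, 'z': 1, 'y': 7}
i=5, x='y': counts = {'x': 2, 'z': 1, 'y': 12}
i=6, x='y': counts = {'x': 2, 'z': 1, 'y': 18}
i=7, x='x': counts = {'x': 9, 'z': 1, 'y': 18}
i=8, x='x': counts = {'x': 17, 'z': 1, 'y': 18}
i=9, x='x': counts = {'x': 26, 'z': 1, 'y': 18}

{'x': 26, 'z': 1, 'y': 18}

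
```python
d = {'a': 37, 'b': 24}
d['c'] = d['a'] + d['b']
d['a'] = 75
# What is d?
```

After line 1: d = {'a': 37, 'b': 24}
After line 2 (d['c'] = 37 + 24): d = {'a': 37, 'b': 24, 'c': 61}
After line 3: d = {'a': 75, 'b': 24, 'c': 61}

{'a': 75, 'b': 24, 'c': 61}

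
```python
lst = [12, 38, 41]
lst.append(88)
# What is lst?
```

[12, 38, 41, 88]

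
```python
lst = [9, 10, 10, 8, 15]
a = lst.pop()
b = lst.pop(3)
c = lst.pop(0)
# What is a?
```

After line 1: lst = [9, 10, 10, 8, 15]
After line 2 (pop() -> a = 15): lst = [9, 10, 10, 8]
After line 3 (pop(3) -> b = 8): lst = [9, 10, 10]
After line 4 (pop(0) -> c = 9): lst = [10, 10]

15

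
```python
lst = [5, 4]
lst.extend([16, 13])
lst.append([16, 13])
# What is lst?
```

After line 1: lst = [5, 4]
After line 2 (extend unpacks [16, 13]): lst = [5, 4, 16, 13]
After line 3 (append adds [16, 13] as single element): lst = [5, 4, 16, 13, [16, 13]]

[5, 4, 16, 13, [16, 13]]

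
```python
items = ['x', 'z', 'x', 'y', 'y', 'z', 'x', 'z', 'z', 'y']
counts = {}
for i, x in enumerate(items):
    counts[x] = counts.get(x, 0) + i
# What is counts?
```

Initial: counts = {}, items = ['x', 'z', 'x', 'y', 'y', 'z', 'x', 'z', 'z', 'y']
i=0, x='x': counts = {'x': 0}
i=1, x='z': counts = {'x': 0, 'z': 1}
i=2, x='x': counts = {'x': 2, 'z': 1}
i=3, x='y': counts = {'x': 2, 'z': 1, 'y': 3}
i=4, x='y': counts = {'x': 2, 'z': 1, 'y': 7}
i=5, x='z': counts = {'x': 2, 'z': 6, 'y': 7}
i=6, x='x': counts = {'x': 8, 'z': 6, 'y': 7}
i=7, x='z': counts = {'x': 8, 'z': 13, 'y': 7}
i=8, x='z': counts = {'x': 8, 'z': 21, 'y': 7}
i=9, x='y': counts = {'x': 8, 'z': 21, 'y': 16}

{'x': 8, 'z': 21, 'y': 16}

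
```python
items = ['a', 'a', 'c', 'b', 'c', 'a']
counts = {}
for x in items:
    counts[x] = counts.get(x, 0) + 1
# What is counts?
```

Initial: counts = {}, items = ['a', 'a', 'c', 'b', 'c', 'a']
See 'a': counts = {'a': 1}
See 'a': counts = {'a': 2}
See 'c': counts = {'a': 2, 'c': 1}
See 'b': counts = {'a': 2, 'c': 1, 'b': 1}
See 'c': counts = {'a': 2, 'c': 2, 'b': 1}
See 'a': counts = {'a': 3, 'c': 2, 'b': 1}

{'a': 3, 'c': 2, 'b': 1}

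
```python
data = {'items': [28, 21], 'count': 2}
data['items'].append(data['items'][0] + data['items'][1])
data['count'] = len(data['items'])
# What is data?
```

After line 1: data = {'items': [28, 21], 'count': 2}
After line 2 (append 28 + 21 = 49): data = {'items': [28, 21, 49], 'count': 2}
After line 3 (count = len(items) = 3): data = {'items': [28, 21, 49], 'count': 3}

{'items': [28, 21, 49], 'count': 3}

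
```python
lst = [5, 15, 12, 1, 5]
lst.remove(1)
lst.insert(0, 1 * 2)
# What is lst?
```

After line 1: lst = [5, 15, 12, 1, 5]
After line 2 (remove first 1): lst = [5, 15, 12, 5]
After line 3 (insert 2 at index 0): lst = [2, 5, 15, 12, 5]

[2, 5, 15, 12, 5]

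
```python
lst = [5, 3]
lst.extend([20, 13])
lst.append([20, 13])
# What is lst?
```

After line 1: lst = [5, 3]
After line 2 (extend unpacks [20, 13]): lst = [5, 3, 20, 13]
After line 3 (append adds [20, 13] as single element): lst = [5, 3, 20, 13, [20, 13]]

[5, 3, 20, 13, [20, 13]]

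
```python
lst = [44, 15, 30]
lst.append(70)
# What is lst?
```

[44, 15, 30, 70]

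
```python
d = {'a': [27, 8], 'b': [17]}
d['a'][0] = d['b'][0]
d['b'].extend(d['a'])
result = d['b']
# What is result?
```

After line 1: d = {'a': [27, 8], 'b': [17]}
After line 2 (a[0] = b[0] = 17): d = {'a': [17, 8], 'b': [17]}
After line 3 (b.extend(a) appends [17, 8]): d = {'a': [17, 8], 'b': [17, 17, 8]}
After line 4: result = d['b'] = [17, 17, 8]

[17, 17, 8]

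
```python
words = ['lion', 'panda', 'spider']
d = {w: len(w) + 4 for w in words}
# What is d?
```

{'lion': 8, 'panda': 9, 'spider': 10}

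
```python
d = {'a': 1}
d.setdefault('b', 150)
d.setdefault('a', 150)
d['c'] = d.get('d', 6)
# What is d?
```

After line 1: d = {'a': 1}
After line 2 (setdefault adds 'b'=150): d = {'a': 1, 'b': 150}
After line 3 (setdefault 'a' no-op, already exists): d = {'a': 1, 'b': 150}
After line 4 (get('d', 6) returns default since 'd' not in d): d = {'a': 1, 'b': 150, 'c': 6}

{'a': 1, 'b': 150, 'c': 6}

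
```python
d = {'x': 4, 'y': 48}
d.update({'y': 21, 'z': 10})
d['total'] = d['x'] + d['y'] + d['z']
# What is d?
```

After line 1: d = {'x': 4, 'y': 48}
After line 2 (y overwritten, z added): d = {'x': 4, 'y': 21, 'z': 10}
After line 3 (total = 4 + 21 + 10 = 35): d = {'x': 4, 'y': 21, 'z': 10, 'total': 35}

{'x': 4, 'y': 21, 'z': 10, 'total': 35}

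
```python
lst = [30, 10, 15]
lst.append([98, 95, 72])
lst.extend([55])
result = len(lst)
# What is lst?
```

After line 1: lst = [30, 10, 15]
After line 2 (append adds [98, 95, 72] as single element): lst = [30, 10, 15, [98, 95, 72]]
After line 3 (extend unpacks [55], adds 55): lst = [30, 10, 15, [98, 95, 72], 55]
After line 4: result = len(lst) = 5

[30, 10, 15, [98, 95, 72], 55]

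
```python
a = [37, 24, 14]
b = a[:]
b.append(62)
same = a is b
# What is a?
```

After line 1: a = [37, 24, 14]
After line 2 (b = a[:] is a shallow copy, new object): a = [37, 24, 14], b = [37, 24, 14]
After line 3 (append only mutates b): a = [37, 24, 14], b = [37, 24, 14, 62]
After line 4 (same = a is b; different objects -> False): same = False

[37, 24, 14]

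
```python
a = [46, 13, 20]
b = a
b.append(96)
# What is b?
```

After line 1: a = [46, 13, 20]
After line 2 (b = a is an alias, same object): a = [46, 13, 20], b = [46, 13, 20]
After line 3 (b.append mutates the shared list): a = [46, 13, 20, 96], b = [46, 13, 20, 96]

[46, 13, 20, 96]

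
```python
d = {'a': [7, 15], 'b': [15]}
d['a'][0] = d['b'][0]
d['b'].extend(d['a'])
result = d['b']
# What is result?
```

After line 1: d = {'a': [7, 15], 'b': [15]}
After line 2 (a[0] = b[0] = 15): d = {'a': [15, 15], 'b': [15]}
After line 3 (b.extend(a) appends [15, 15]): d = {'a': [15, 15], 'b': [15, 15, 15]}
After line 4: result = d['b'] = [15, 15, 15]

[15, 15, 15]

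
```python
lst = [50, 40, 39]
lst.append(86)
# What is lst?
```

[50, 40, 39, 86]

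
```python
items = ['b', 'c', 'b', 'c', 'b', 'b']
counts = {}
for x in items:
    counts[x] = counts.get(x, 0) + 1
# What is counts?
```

Initial: counts = {}, items = ['b', 'c', 'b', 'c', 'b', 'b']
See 'b': counts = {'b': 1}
See 'c': counts = {'b': 1, 'c': 1}
See 'b': counts = {'b': 2, 'c': 1}
See 'c': counts = {'b': 2, 'c': 2}
See 'b': counts = {'b': 3, 'c': 2}
See 'b': counts = {'b': 4, 'c': 2}

{'b': 4, 'c': 2}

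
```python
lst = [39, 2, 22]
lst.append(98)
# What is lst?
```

[39, 2, 22, 98]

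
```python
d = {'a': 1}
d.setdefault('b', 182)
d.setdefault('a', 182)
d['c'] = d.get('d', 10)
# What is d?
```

After line 1: d = {'a': 1}
After line 2 (setdefault adds 'b'=182): d = {'a': 1, 'b': 182}
After line 3 (setdefault 'a' no-op, already exists): d = {'a': 1, 'b': 182}
After line 4 (get('d', 10) returns default since 'd' not in d): d = {'a': 1, 'b': 182, 'c': 10}

{'a': 1, 'b': 182, 'c': 10}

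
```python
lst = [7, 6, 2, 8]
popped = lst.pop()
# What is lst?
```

[7, 6, 2]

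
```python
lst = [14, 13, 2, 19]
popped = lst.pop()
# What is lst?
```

[14, 13, 2]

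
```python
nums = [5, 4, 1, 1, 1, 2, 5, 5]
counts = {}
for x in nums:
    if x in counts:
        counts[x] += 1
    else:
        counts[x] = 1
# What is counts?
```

Initial: counts = {}, nums = [5, 4, 1, 1, 1, 2, 5, 5]
See 5: counts = {5: 1}
See 4: counts = {5: 1, 4: 1}
See 1: counts = {5: 1, 4: 1, 1: 1}
See 1: counts = {5: 1, 4: 1, 1: 2}
See 1: counts = {5: 1, 4: 1, 1: 3}
See 2: counts = {5: 1, 4: 1, 1: 3, 2: 1}
See 5: counts = {5: 2, 4: 1, 1: 3, 2: 1}
See 5: counts = {5: 3, 4: 1, 1: 3, 2: 1}

{5: 3, 4: 1, 1: 3, 2: 1}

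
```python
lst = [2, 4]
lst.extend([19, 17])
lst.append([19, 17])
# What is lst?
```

After line 1: lst = [2, 4]
After line 2 (extend unpacks [19, 17]): lst = [2, 4, 19, 17]
After line 3 (append adds [19, 17] as single element): lst = [2, 4, 19, 17, [19, 17]]

[2, 4, 19, 17, [19, 17]]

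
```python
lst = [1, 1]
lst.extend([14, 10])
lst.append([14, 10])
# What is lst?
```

After line 1: lst = [1, 1]
After line 2 (extend unpacks [14, 10]): lst = [1, 1, 14, 10]
After line 3 (append adds [14, 10] as single element): lst = [1, 1, 14, 10, [14, 10]]

[1, 1, 14, 10, [14, 10]]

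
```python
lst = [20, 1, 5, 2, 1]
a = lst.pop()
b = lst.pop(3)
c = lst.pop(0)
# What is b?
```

After line 1: lst = [20, 1, 5, 2, 1]
After line 2 (pop() -> a = 1): lst = [20, 1, 5, 2]
After line 3 (pop(3) -> b = 2): lst = [20, 1, 5]
After line 4 (pop(0) -> c = 20): lst = [1, 5]

2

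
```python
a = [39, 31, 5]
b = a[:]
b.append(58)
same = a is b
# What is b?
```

After line 1: a = [39, 31, 5]
After line 2 (b = a[:] is a shallow copy, new object): a = [39, 31, 5], b = [39, 31, 5]
After line 3 (append only mutates b): a = [39, 31, 5], b = [39, 31, 5, 58]
After line 4 (same = a is b; different objects -> False): same = False

[39, 31, 5, 58]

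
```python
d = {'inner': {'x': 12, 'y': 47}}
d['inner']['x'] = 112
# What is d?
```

After line 1: d = {'inner': {'x': 12, 'y': 47}}
After line 2 (inner x overwritten): d = {'inner': {'x': 112, 'y': 47}}

{'inner': {'x': 112, 'y': 47}}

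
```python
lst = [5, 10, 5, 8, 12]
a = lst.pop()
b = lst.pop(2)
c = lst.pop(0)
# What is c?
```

After line 1: lst = [5, 10, 5, 8, 12]
After line 2 (pop() -> a = 12): lst = [5, 10, 5, 8]
After line 3 (pop(2) -> b = 5): lst = [5, 10, 8]
After line 4 (pop(0) -> c = 5): lst = [10, 8]

5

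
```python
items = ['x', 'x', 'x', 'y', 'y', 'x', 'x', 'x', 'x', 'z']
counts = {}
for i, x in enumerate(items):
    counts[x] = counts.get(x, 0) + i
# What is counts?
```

Initial: counts = {}, items = ['x', 'x', 'x', 'y', 'y', 'x', 'x', 'x', 'x', 'z']
i=0, x='x': counts = {'x': 0}
i=1, x='x': counts = {'x': 1}
i=2, x='x': counts = {'x': 3}
i=3, x='y': counts = {'x': 3, 'y': 3}
i=4, x='y': counts = {'x': 3, 'y': 7}
i=5, x='x': counts = {'x': 8, 'y': 7}
i=6, x='x': counts = {'x': 14, 'y': 7}
i=7, x='x': counts = {'x': 21, 'y': 7}
i=8, x='x': counts = {'x': 29, 'y': 7}
i=9, x='z': counts = {'x': 29, 'y': 7, 'z': 9}

{'x': 29, 'y': 7, 'z': 9}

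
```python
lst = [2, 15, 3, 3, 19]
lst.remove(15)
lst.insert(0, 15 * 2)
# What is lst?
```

After line 1: lst = [2, 15, 3, 3, 19]
After line 2 (remove first 15): lst = [2, 3, 3, 19]
After line 3 (insert 30 at index 0): lst = [30, 2, 3, 3, 19]

[30, 2, 3, 3, 19]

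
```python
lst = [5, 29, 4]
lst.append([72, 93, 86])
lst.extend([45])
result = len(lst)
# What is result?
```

After line 1: lst = [5, 29, 4]
After line 2 (append adds [72, 93, 86] as single element): lst = [5, 29, 4, [72, 93, 86]]
After line 3 (extend unpacks [45], adds 45): lst = [5, 29, 4, [72, 93, 86], 45]
After line 4: result = len(lst) = 5

5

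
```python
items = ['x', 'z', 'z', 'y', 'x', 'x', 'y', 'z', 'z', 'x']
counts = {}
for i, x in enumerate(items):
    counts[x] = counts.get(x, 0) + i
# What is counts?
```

Initial: counts = {}, items = ['x', 'z', 'z', 'y', 'x', 'x', 'y', 'z', 'z', 'x']
i=0, x='x': counts = {'x': 0}
i=1, x='z': counts = {'x': 0, 'z': 1}
i=2, x='z': counts = {'x': 0, 'z': 3}
i=3, x='y': counts = {'x': 0, 'z': 3, 'y': 3}
i=4, x='x': counts = {'x': 4, 'z': 3, 'y': 3}
i=5, x='x': counts = {'x': 9, 'z': 3, 'y': 3}
i=6, x='y': counts = {'x': 9, 'z': 3, 'y': 9}
i=7, x='z': counts = {'x': 9, 'z': 10, 'y': 9}
i=8, x='z': counts = {'x': 9, 'z': 18, 'y': 9}
i=9, x='x': counts = {'x': 18, 'z': 18, 'y': 9}

{'x': 18, 'z': 18, 'y': 9}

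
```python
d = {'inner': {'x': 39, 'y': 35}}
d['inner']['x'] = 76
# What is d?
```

After line 1: d = {'inner': {'x': 39, 'y': 35}}
After line 2 (inner x overwritten): d = {'inner': {'x': 76, 'y': 35}}

{'inner': {'x': 76, 'y': 35}}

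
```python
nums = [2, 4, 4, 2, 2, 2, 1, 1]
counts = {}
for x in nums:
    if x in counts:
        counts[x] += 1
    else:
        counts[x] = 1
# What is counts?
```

Initial: counts = {}, nums = [2, 4, 4, 2, 2, 2, 1, 1]
See 2: counts = {2: 1}
See 4: counts = {2: 1, 4: 1}
See 4: counts = {2: 1, 4: 2}
See 2: counts = {2: 2, 4: 2}
See 2: counts = {2: 3, 4: 2}
See 2: counts = {2: 4, 4: 2}
See 1: counts = {2: 4, 4: 2, 1: 1}
See 1: counts = {2: 4, 4: 2, 1: 2}

{2: 4, 4: 2, 1: 2}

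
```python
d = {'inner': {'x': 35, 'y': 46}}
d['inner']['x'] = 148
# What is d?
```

After line 1: d = {'inner': {'x': 35, 'y': 46}}
After line 2 (inner x overwritten): d = {'inner': {'x': 148, 'y': 46}}

{'inner': {'x': 148, 'y': 46}}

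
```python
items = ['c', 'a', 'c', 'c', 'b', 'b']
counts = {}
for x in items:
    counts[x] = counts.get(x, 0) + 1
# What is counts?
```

Initial: counts = {}, items = ['c', 'a', 'c', 'c', 'b', 'b']
See 'c': counts = {'c': 1}
See 'a': counts = {'c': 1, 'a': 1}
See 'c': counts = {'c': 2, 'a': 1}
See 'c': counts = {'c': 3, 'a': 1}
See 'b': counts = {'c': 3, 'a': 1, 'b': 1}
See 'b': counts = {'c': 3, 'a': 1, 'b': 2}

{'c': 3, 'a': 1, 'b': 2}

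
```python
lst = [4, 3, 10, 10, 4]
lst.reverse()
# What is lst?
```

[4, 10, 10, 3, 4]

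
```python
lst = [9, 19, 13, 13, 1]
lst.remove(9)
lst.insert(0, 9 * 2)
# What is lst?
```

After line 1: lst = [9, 19, 13, 13, 1]
After line 2 (remove first 9): lst = [19, 13, 13, 1]
After line 3 (insert 18 at index 0): lst = [18, 19, 13, 13, 1]

[18, 19, 13, 13, 1]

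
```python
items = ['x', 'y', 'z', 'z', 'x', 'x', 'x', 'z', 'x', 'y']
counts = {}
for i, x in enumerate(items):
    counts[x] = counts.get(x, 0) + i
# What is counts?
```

Initial: counts = {}, items = ['x', 'y', 'z', 'z', 'x', 'x', 'x', 'z', 'x', 'y']
i=0, x='x': counts = {'x': 0}
i=1, x='y': counts = {'x': 0, 'y': 1}
i=2, x='z': counts = {'x': 0, 'y': 1, 'z': 2}
i=3, x='z': counts = {'x': 0, 'y': 1, 'z': 5}
i=4, x='x': counts = {'x': 4, 'y': 1, 'z': 5}
i=5, x='x': counts = {'x': 9, 'y': 1, 'z': 5}
i=6, x='x': counts = {'x': 15, 'y': 1, 'z': 5}
i=7, x='z': counts = {'x': 15, 'y': 1, 'z': 12}
i=8, x='x': counts = {'x': 23, 'y': 1, 'z': 12}
i=9, x='y': counts = {'x': 23, 'y': 10, 'z': 12}

{'x': 23, 'y': 10, 'z': 12}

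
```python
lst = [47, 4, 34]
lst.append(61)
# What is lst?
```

[47, 4, 34, 61]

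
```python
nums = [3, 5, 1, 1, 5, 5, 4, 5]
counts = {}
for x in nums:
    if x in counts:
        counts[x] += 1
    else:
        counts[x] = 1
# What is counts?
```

Initial: counts = {}, nums = [3, 5, 1, 1, 5, 5, 4, 5]
See 3: counts = {3: 1}
See 5: counts = {3: 1, 5: 1}
See 1: counts = {3: 1, 5: 1, 1: 1}
See 1: counts = {3: 1, 5: 1, 1: 2}
See 5: counts = {3: 1, 5: 2, 1: 2}
See 5: counts = {3: 1, 5: 3, 1: 2}
See 4: counts = {3: 1, 5: 3, 1: 2, 4: 1}
See 5: counts = {3: 1, 5: 4, 1: 2, 4: 1}

{3: 1, 5: 4, 1: 2, 4: 1}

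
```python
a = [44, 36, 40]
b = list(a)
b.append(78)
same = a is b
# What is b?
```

After line 1: a = [44, 36, 40]
After line 2 (b = list(a) is a shallow copy, new object): a = [44, 36, 40], b = [44, 36, 40]
After line 3 (append only mutates b): a = [44, 36, 40], b = [44, 36, 40, 78]
After line 4 (same = a is b; different objects -> False): same = False

[44, 36, 40, 78]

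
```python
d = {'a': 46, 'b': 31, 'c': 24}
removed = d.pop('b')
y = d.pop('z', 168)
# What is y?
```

After line 1: d = {'a': 46, 'b': 31, 'c': 24}
After line 2 (pop 'b' returns 31): d = {'a': 46, 'c': 24}, removed = 31
After line 3 (pop 'z' missing, returns default 168): d = {'a': 46, 'c': 24}, y = 168

168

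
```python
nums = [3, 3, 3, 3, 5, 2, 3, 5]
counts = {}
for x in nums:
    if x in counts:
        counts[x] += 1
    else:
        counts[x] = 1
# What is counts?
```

Initial: counts = {}, nums = [3, 3, 3, 3, 5, 2, 3, 5]
See 3: counts = {3: 1}
See 3: counts = {3: 2}
See 3: counts = {3: 3}
See 3: counts = {3: 4}
See 5: counts = {3: 4, 5: 1}
See 2: counts = {3: 4, 5: 1, 2: 1}
See 3: counts = {3: 5, 5: 1, 2: 1}
See 5: counts = {3: 5, 5: 2, 2: 1}

{3: 5, 5: 2, 2: 1}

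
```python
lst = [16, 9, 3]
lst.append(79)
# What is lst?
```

[16, 9, 3, 79]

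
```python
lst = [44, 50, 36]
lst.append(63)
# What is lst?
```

[44, 50, 36, 63]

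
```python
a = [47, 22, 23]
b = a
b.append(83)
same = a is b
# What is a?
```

After line 1: a = [47, 22, 23]
After line 2 (b = a is an alias, same object): a = [47, 22, 23], b = [47, 22, 23]
After line 3 (b.append mutates the shared list): a = [47, 22, 23, 83], b = [47, 22, 23, 83]
After line 4 (same = a is b; same object -> True): same = True

[47, 22, 23, 83]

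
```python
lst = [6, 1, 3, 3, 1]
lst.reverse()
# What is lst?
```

[1, 3, 3, 1, 6]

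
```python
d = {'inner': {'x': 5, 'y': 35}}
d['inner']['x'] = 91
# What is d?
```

After line 1: d = {'inner': {'x': 5, 'y': 35}}
After line 2 (inner x overwritten): d = {'inner': {'x': 91, 'y': 35}}

{'inner': {'x': 91, 'y': 35}}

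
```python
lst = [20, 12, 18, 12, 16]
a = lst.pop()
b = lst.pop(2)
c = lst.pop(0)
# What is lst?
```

After line 1: lst = [20, 12, 18, 12, 16]
After line 2 (pop() -> a = 16): lst = [20, 12, 18, 12]
After line 3 (pop(2) -> b = 18): lst = [20, 12, 12]
After line 4 (pop(0) -> c = 20): lst = [12, 12]

[12, 12]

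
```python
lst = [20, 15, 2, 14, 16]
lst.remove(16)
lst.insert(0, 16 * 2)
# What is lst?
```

After line 1: lst = [20, 15, 2, 14, 16]
After line 2 (remove first 16): lst = [20, 15, 2, 14]
After line 3 (insert 32 at index 0): lst = [32, 20, 15, 2, 14]

[32, 20, 15, 2, 14]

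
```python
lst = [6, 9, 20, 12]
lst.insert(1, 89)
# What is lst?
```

[6, 89, 9, 20, 12]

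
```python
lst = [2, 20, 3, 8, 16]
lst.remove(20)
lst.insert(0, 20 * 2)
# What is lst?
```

After line 1: lst = [2, 20, 3, 8, 16]
After line 2 (remove first 20): lst = [2, 3, 8, 16]
After line 3 (insert 40 at index 0): lst = [40, 2, 3, 8, 16]

[40, 2, 3, 8, 16]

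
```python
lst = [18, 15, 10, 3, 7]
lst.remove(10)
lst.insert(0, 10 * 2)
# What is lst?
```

After line 1: lst = [18, 15, 10, 3, 7]
After line 2 (remove first 10): lst = [18, 15, 3, 7]
After line 3 (insert 20 at index 0): lst = [20, 18, 15, 3, 7]

[20, 18, 15, 3, 7]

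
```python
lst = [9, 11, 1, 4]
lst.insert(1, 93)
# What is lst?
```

[9, 93, 11, 1, 4]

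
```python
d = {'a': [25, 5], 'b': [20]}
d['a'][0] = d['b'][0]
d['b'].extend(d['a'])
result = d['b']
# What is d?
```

After line 1: d = {'a': [25, 5], 'b': [20]}
After line 2 (a[0] = b[0] = 20): d = {'a': [20, 5], 'b': [20]}
After line 3 (b.extend(a) appends [20, 5]): d = {'a': [20, 5], 'b': [20, 20, 5]}
After line 4: result = d['b'] = [20, 20, 5]

{'a': [20, 5], 'b': [20, 20, 5]}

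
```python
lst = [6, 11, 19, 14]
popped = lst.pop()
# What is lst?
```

[6, 11, 19]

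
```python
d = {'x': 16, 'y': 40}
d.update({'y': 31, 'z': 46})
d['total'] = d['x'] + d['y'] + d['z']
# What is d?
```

After line 1: d = {'x': 16, 'y': 40}
After line 2 (y overwritten, z added): d = {'x': 16, 'y': 31, 'z': 46}
After line 3 (total = 16 + 31 + 46 = 93): d = {'x': 16, 'y': 31, 'z': 46, 'total': 93}

{'x': 16, 'y': 31, 'z': 46, 'total': 93}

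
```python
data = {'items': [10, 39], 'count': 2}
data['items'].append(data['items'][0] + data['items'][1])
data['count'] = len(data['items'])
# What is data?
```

After line 1: data = {'items': [10, 39], 'count': 2}
After line 2 (append 10 + 39 = 49): data = {'items': [10, 39, 49], 'count': 2}
After line 3 (count = len(items) = 3): data = {'items': [10, 39, 49], 'count': 3}

{'items': [10, 39, 49], 'count': 3}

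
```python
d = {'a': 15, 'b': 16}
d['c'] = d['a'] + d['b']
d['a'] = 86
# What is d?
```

After line 1: d = {'a': 15, 'b': 16}
After line 2 (d['c'] = 15 + 16): d = {'a': 15, 'b': 16, 'c': 31}
After line 3: d = {'a': 86, 'b': 16, 'c': 31}

{'a': 86, 'b': 16, 'c': 31}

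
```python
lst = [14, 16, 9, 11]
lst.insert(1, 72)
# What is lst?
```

[14, 72, 16, 9, 11]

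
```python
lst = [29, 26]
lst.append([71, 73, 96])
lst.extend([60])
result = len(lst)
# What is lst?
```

After line 1: lst = [29, 26]
After line 2 (append adds [71, 73, 96] as single element): lst = [29, 26, [71, 73, 96]]
After line 3 (extend unpacks [60], adds 60): lst = [29, 26, [71, 73, 96], 60]
After line 4: result = len(lst) = 4

[29, 26, [71, 73, 96], 60]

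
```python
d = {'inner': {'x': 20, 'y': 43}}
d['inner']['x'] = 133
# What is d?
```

After line 1: d = {'inner': {'x': 20, 'y': 43}}
After line 2 (inner x overwritten): d = {'inner': {'x': 133, 'y': 43}}

{'inner': {'x': 133, 'y': 43}}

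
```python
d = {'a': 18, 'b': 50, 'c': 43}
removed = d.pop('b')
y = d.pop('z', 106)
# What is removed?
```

After line 1: d = {'a': 18, 'b': 50, 'c': 43}
After line 2 (pop 'b' returns 50): d = {'a': 18, 'c': 43}, removed = 50
After line 3 (pop 'z' missing, returns default 106): d = {'a': 18, 'c': 43}, y = 106

50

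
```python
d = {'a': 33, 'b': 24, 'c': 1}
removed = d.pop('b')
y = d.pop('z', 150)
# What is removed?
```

After line 1: d = {'a': 33, 'b': 24, 'c': 1}
After line 2 (pop 'b' returns 24): d = {'a': 33, 'c': 1}, removed = 24
After line 3 (pop 'z' missing, returns default 150): d = {'a': 33, 'c': 1}, y = 150

24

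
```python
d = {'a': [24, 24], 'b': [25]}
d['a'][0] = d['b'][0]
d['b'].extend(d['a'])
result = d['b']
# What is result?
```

After line 1: d = {'a': [24, 24], 'b': [25]}
After line 2 (a[0] = b[0] = 25): d = {'a': [25, 24], 'b': [25]}
After line 3 (b.extend(a) appends [25, 24]): d = {'a': [25, 24], 'b': [25, 25, 24]}
After line 4: result = d['b'] = [25, 25, 24]

[25, 25, 24]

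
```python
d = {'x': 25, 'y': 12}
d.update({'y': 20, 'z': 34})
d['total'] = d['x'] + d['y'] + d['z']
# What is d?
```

After line 1: d = {'x': 25, 'y': 12}
After line 2 (y overwritten, z added): d = {'x': 25, 'y': 20, 'z': 34}
After line 3 (total = 25 + 20 + 34 = 79): d = {'x': 25, 'y': 20, 'z': 34, 'total': 79}

{'x': 25, 'y': 20, 'z': 34, 'total': 79}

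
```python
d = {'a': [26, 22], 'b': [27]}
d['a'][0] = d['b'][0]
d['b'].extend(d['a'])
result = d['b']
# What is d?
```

After line 1: d = {'a': [26, 22], 'b': [27]}
After line 2 (a[0] = b[0] = 27): d = {'a': [27, 22], 'b': [27]}
After line 3 (b.extend(a) appends [27, 22]): d = {'a': [27, 22], 'b': [27, 27, 22]}
After line 4: result = d['b'] = [27, 27, 22]

{'a': [27, 22], 'b': [27, 27, 22]}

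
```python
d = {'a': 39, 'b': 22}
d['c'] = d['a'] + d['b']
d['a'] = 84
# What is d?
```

After line 1: d = {'a': 39, 'b': 22}
After line 2 (d['c'] = 39 + 22): d = {'a': 39, 'b': 22, 'c': 61}
After line 3: d = {'a': 84, 'b': 22, 'c': 61}

{'a': 84, 'b': 22, 'c': 61}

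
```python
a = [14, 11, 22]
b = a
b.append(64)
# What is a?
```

After line 1: a = [14, 11, 22]
After line 2 (b = a is an alias, same object): a = [14, 11, 22], b = [14, 11, 22]
After line 3 (b.append mutates the shared list): a = [14, 11, 22, 64], b = [14, 11, 22, 64]

[14, 11, 22, 64]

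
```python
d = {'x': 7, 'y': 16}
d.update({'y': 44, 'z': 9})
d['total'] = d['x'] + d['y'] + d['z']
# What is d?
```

After line 1: d = {'x': 7, 'y': 16}
After line 2 (y overwritten, z added): d = {'x': 7, 'y': 44, 'z': 9}
After line 3 (total = 7 + 44 + 9 = 60): d = {'x': 7, 'y': 44, 'z': 9, 'total': 60}

{'x': 7, 'y': 44, 'z': 9, 'total': 60}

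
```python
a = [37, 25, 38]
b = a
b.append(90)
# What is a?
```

After line 1: a = [37, 25, 38]
After line 2 (b = a is an alias, same object): a = [37, 25, 38], b = [37, 25, 38]
After line 3 (b.append mutates the shared list): a = [37, 25, 38, 90], b = [37, 25, 38, 90]

[37, 25, 38, 90]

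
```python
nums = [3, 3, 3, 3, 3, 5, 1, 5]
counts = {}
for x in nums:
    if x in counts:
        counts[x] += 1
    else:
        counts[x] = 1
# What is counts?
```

Initial: counts = {}, nums = [3, 3, 3, 3, 3, 5, 1, 5]
See 3: counts = {3: 1}
See 3: counts = {3: 2}
See 3: counts = {3: 3}
See 3: counts = {3: 4}
See 3: counts = {3: 5}
See 5: counts = {3: 5, 5: 1}
See 1: counts = {3: 5, 5: 1, 1: 1}
See 5: counts = {3: 5, 5: 2, 1: 1}

{3: 5, 5: 2, 1: 1}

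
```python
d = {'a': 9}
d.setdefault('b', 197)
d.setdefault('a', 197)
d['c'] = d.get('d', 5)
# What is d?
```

After line 1: d = {'a': 9}
After line 2 (setdefault adds 'b'=197): d = {'a': 9, 'b': 197}
After line 3 (setdefault 'a' no-op, already exists): d = {'a': 9, 'b': 197}
After line 4 (get('d', 5) returns default since 'd' not in d): d = {'a': 9, 'b': 197, 'c': 5}

{'a': 9, 'b': 197, 'c': 5}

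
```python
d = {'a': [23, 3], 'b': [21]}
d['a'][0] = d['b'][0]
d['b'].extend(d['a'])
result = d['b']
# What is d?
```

After line 1: d = {'a': [23, 3], 'b': [21]}
After line 2 (a[0] = b[0] = 21): d = {'a': [21, 3], 'b': [21]}
After line 3 (b.extend(a) appends [21, 3]): d = {'a': [21, 3], 'b': [21, 21, 3]}
After line 4: result = d['b'] = [21, 21, 3]

{'a': [21, 3], 'b': [21, 21, 3]}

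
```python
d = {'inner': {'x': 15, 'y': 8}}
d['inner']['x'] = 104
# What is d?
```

After line 1: d = {'inner': {'x': 15, 'y': 8}}
After line 2 (inner x overwritten): d = {'inner': {'x': 104, 'y': 8}}

{'inner': {'x': 104, 'y': 8}}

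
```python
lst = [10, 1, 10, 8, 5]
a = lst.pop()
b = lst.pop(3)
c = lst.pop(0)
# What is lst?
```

After line 1: lst = [10, 1, 10, 8, 5]
After line 2 (pop() -> a = 5): lst = [10, 1, 10, 8]
After line 3 (pop(3) -> b = 8): lst = [10, 1, 10]
After line 4 (pop(0) -> c = 10): lst = [1, 10]

[1, 10]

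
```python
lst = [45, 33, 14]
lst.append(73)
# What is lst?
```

[45, 33, 14, 73]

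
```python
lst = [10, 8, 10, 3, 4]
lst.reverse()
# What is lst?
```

[4, 3, 10, 8, 10]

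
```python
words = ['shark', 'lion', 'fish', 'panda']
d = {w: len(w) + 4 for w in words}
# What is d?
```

{'shark': 9, 'lion': 8, 'fish': 8, 'panda': 9}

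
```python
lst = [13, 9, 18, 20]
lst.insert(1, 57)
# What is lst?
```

[13, 57, 9, 18, 20]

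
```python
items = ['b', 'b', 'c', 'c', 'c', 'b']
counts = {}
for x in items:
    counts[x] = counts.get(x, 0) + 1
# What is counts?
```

Initial: counts = {}, items = ['b', 'b', 'c', 'c', 'c', 'b']
See 'b': counts = {'b': 1}
See 'b': counts = {'b': 2}
See 'c': counts = {'b': 2, 'c': 1}
See 'c': counts = {'b': 2, 'c': 2}
See 'c': counts = {'b': 2, 'c': 3}
See 'b': counts = {'b': 3, 'c': 3}

{'b': 3, 'c': 3}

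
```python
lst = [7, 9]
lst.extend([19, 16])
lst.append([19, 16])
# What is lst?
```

After line 1: lst = [7, 9]
After line 2 (extend unpacks [19, 16]): lst = [7, 9, 19, 16]
After line 3 (append adds [19, 16] as single element): lst = [7, 9, 19, 16, [19, 16]]

[7, 9, 19, 16, [19, 16]]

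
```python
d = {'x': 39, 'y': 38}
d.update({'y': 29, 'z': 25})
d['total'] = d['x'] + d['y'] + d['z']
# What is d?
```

After line 1: d = {'x': 39, 'y': 38}
After line 2 (y overwritten, z added): d = {'x': 39, 'y': 29, 'z': 25}
After line 3 (total = 39 + 29 + 25 = 93): d = {'x': 39, 'y': 29, 'z': 25, 'total': 93}

{'x': 39, 'y': 29, 'z': 25, 'total': 93}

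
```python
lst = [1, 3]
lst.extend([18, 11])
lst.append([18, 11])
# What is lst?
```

After line 1: lst = [1, 3]
After line 2 (extend unpacks [18, 11]): lst = [1, 3, 18, 11]
After line 3 (append adds [18, 11] as single element): lst = [1, 3, 18, 11, [18, 11]]

[1, 3, 18, 11, [18, 11]]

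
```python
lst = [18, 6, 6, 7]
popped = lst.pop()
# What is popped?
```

7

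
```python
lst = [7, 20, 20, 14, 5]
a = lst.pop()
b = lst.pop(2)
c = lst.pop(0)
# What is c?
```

After line 1: lst = [7, 20, 20, 14, 5]
After line 2 (pop() -> a = 5): lst = [7, 20, 20, 14]
After line 3 (pop(2) -> b = 20): lst = [7, 20, 14]
After line 4 (pop(0) -> c = 7): lst = [20, 14]

7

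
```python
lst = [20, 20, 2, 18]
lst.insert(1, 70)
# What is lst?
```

[20, 70, 20, 2, 18]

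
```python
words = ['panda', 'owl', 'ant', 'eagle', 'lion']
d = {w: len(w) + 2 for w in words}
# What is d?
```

{'panda': 7, 'owl': 5, 'ant': 5, 'eagle': 7, 'lion': 6}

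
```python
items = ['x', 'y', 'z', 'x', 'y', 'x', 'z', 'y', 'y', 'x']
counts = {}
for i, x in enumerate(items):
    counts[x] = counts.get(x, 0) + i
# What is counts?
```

Initial: counts = {}, items = ['x', 'y', 'z', 'x', 'y', 'x', 'z', 'y', 'y', 'x']
i=0, x='x': counts = {'x': 0}
i=1, x='y': counts = {'x': 0, 'y': 1}
i=2, x='z': counts = {'x': 0, 'y': 1, 'z': 2}
i=3, x='x': counts = {'x': 3, 'y': 1, 'z': 2}
i=4, x='y': counts = {'x': 3, 'y': 5, 'z': 2}
i=5, x='x': counts = {'x': 8, 'y': 5, 'z': 2}
i=6, x='z': counts = {'x': 8, 'y': 5, 'z': 8}
i=7, x='y': counts = {'x': 8, 'y': 12, 'z': 8}
i=8, x='y': counts = {'x': 8, 'y': 20, 'z': 8}
i=9, x='x': counts = {'x': 17, 'y': 20, 'z': 8}

{'x': 17, 'y': 20, 'z': 8}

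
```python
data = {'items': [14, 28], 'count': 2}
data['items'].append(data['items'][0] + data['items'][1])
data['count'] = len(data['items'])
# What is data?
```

After line 1: data = {'items': [14, 28], 'count': 2}
After line 2 (append 14 + 28 = 42): data = {'items': [14, 28, 42], 'count': 2}
After line 3 (count = len(items) = 3): data = {'items': [14, 28, 42], 'count': 3}

{'items': [14, 28, 42], 'count': 3}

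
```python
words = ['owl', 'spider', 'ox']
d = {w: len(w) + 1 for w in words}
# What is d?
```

{'owl': 4, 'spider': 7, 'ox': 3}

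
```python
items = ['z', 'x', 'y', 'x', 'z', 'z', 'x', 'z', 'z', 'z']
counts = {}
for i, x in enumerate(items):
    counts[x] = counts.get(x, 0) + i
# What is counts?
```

Initial: counts = {}, items = ['z', 'x', 'y', 'x', 'z', 'z', 'x', 'z', 'z', 'z']
i=0, x='z': counts = {'z': 0}
i=1, x='x': counts = {'z': 0, 'x': 1}
i=2, x='y': counts = {'z': 0, 'x': 1, 'y': 2}
i=3, x='x': counts = {'z': 0, 'x': 4, 'y': 2}
i=4, x='z': counts = {'z': 4, 'x': 4, 'y': 2}
i=5, x='z': counts = {'z': 9, 'x': 4, 'y': 2}
i=6, x='x': counts = {'z': 9, 'x': 10, 'y': 2}
i=7, x='z': counts = {'z': 16, 'x': 10, 'y': 2}
i=8, x='z': counts = {'z': 24, 'x': 10, 'y': 2}
i=9, x='z': counts = {'z': 33, 'x': 10, 'y': 2}

{'z': 33, 'x': 10, 'y': 2}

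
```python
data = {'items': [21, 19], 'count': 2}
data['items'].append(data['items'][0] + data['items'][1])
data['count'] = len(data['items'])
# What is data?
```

After line 1: data = {'items': [21, 19], 'count': 2}
After line 2 (append 21 + 19 = 40): data = {'items': [21, 19, 40], 'count': 2}
After line 3 (count = len(items) = 3): data = {'items': [21, 19, 40], 'count': 3}

{'items': [21, 19, 40], 'count': 3}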